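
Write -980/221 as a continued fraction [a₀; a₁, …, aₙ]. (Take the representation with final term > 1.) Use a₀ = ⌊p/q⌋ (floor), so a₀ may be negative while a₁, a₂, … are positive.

[-5; 1, 1, 3, 3, 4, 2]

-980 = -5*221 + 125
221 = 1*125 + 96
125 = 1*96 + 29
96 = 3*29 + 9
29 = 3*9 + 2
9 = 4*2 + 1
2 = 2*1 + 0  (stop)
So -980/221 = [-5; 1, 1, 3, 3, 4, 2].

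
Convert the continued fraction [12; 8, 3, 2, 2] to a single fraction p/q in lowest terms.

1709/141

Using pₖ = aₖpₖ₋₁ + pₖ₋₂ and qₖ = aₖqₖ₋₁ + qₖ₋₂:
  k=0: a=12, p=12, q=1
  k=1: a=8, p=97, q=8
  k=2: a=3, p=303, q=25
  k=3: a=2, p=703, q=58
  k=4: a=2, p=1709, q=141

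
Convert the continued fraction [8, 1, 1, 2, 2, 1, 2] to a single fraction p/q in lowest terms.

Using pₖ = aₖpₖ₋₁ + pₖ₋₂ and qₖ = aₖqₖ₋₁ + qₖ₋₂:
  k=0: a=8, p=8, q=1
  k=1: a=1, p=9, q=1
  k=2: a=1, p=17, q=2
  k=3: a=2, p=43, q=5
  k=4: a=2, p=103, q=12
  k=5: a=1, p=146, q=17
  k=6: a=2, p=395, q=46

395/46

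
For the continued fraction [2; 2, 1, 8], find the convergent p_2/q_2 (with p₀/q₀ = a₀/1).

7/3

Using pₖ = aₖpₖ₋₁ + pₖ₋₂, qₖ = aₖqₖ₋₁ + qₖ₋₂ (with p₋₁=1, p₋₂=0, q₋₁=0, q₋₂=1):
  k=0: a=2, p=2, q=1
  k=1: a=2, p=5, q=2
  k=2: a=1, p=7, q=3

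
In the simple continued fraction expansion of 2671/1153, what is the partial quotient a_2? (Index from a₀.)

6

2671 = 2·1153 + 365   →  a_0 = 2
1153 = 3·365 + 58   →  a_1 = 3
365 = 6·58 + 17   →  a_2 = 6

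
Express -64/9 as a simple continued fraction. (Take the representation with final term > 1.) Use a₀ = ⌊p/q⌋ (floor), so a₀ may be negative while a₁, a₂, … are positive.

[-8; 1, 8]

-64 = -8*9 + 8
9 = 1*8 + 1
8 = 8*1 + 0  (stop)
So -64/9 = [-8; 1, 8].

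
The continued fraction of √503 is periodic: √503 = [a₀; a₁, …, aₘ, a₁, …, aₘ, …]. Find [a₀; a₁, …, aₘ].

[22; 2, 2, 1, 21, 1, 2, 2, 44]

a₀ = ⌊√503⌋ = 22.
With m₀=0, d₀=1 and mₖ₊₁ = dₖaₖ − mₖ, dₖ₊₁ = (n − mₖ₊₁²)/dₖ, aₖ₊₁ = ⌊(a₀+mₖ₊₁)/dₖ₊₁⌋:
  k=1: m=22, d=19, a=2
  k=2: m=16, d=13, a=2
  k=3: m=10, d=31, a=1
  k=4: m=21, d=2, a=21
  k=5: m=21, d=31, a=1
  k=6: m=10, d=13, a=2
  k=7: m=16, d=19, a=2
  k=8: m=22, d=1, a=44
d=1 and a=2a₀=44 at k=8, so the next step gives (m, d) = (22, 19) again — its k=1 value — and the period has length 8.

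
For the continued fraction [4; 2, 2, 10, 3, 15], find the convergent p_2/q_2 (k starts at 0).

22/5

Using pₖ = aₖpₖ₋₁ + pₖ₋₂, qₖ = aₖqₖ₋₁ + qₖ₋₂ (with p₋₁=1, p₋₂=0, q₋₁=0, q₋₂=1):
  k=0: a=4, p=4, q=1
  k=1: a=2, p=9, q=2
  k=2: a=2, p=22, q=5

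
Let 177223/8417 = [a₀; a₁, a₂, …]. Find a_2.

177223 = 21·8417 + 466   →  a_0 = 21
8417 = 18·466 + 29   →  a_1 = 18
466 = 16·29 + 2   →  a_2 = 16

16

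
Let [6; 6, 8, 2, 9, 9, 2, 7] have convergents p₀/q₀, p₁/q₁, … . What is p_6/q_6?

116631/18923

Using pₖ = aₖpₖ₋₁ + pₖ₋₂, qₖ = aₖqₖ₋₁ + qₖ₋₂ (with p₋₁=1, p₋₂=0, q₋₁=0, q₋₂=1):
  k=0: a=6, p=6, q=1
  k=1: a=6, p=37, q=6
  k=2: a=8, p=302, q=49
  k=3: a=2, p=641, q=104
  k=4: a=9, p=6071, q=985
  k=5: a=9, p=55280, q=8969
  k=6: a=2, p=116631, q=18923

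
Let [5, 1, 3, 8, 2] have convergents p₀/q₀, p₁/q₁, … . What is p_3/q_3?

Using pₖ = aₖpₖ₋₁ + pₖ₋₂, qₖ = aₖqₖ₋₁ + qₖ₋₂ (with p₋₁=1, p₋₂=0, q₋₁=0, q₋₂=1):
  k=0: a=5, p=5, q=1
  k=1: a=1, p=6, q=1
  k=2: a=3, p=23, q=4
  k=3: a=8, p=190, q=33

190/33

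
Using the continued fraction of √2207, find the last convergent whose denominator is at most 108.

2208/47

√2207 = [46; 1, 45, 1, 92, …] (period length 4).
Convergents:
  p_0/q_0 = 46/1
  p_1/q_1 = 47/1
  p_2/q_2 = 2161/46
  p_3/q_3 = 2208/47
  p_4/q_4 = 205297/4370
q_3 = 47 ≤ 108 < 4370 = q_4, so the answer is 2208/47.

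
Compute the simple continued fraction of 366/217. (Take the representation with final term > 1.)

[1; 1, 2, 5, 4, 3]

366 = 1*217 + 149
217 = 1*149 + 68
149 = 2*68 + 13
68 = 5*13 + 3
13 = 4*3 + 1
3 = 3*1 + 0  (stop)
So 366/217 = [1; 1, 2, 5, 4, 3].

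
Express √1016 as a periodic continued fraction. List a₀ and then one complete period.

[31; 1, 6, 1, 62]

a₀ = ⌊√1016⌋ = 31.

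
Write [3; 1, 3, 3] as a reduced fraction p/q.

49/13

Using pₖ = aₖpₖ₋₁ + pₖ₋₂ and qₖ = aₖqₖ₋₁ + qₖ₋₂:
  k=0: a=3, p=3, q=1
  k=1: a=1, p=4, q=1
  k=2: a=3, p=15, q=4
  k=3: a=3, p=49, q=13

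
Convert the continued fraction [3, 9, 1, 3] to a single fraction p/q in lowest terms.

Using pₖ = aₖpₖ₋₁ + pₖ₋₂ and qₖ = aₖqₖ₋₁ + qₖ₋₂:
  k=0: a=3, p=3, q=1
  k=1: a=9, p=28, q=9
  k=2: a=1, p=31, q=10
  k=3: a=3, p=121, q=39

121/39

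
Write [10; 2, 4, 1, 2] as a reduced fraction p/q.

324/31

Fold from the inside: start with 2/1.
  1 + 1/2 = 3/2
  4 + 2/3 = 14/3
  2 + 3/14 = 31/14
  10 + 14/31 = 324/31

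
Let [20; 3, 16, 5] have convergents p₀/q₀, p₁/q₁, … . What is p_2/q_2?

996/49

Using pₖ = aₖpₖ₋₁ + pₖ₋₂, qₖ = aₖqₖ₋₁ + qₖ₋₂ (with p₋₁=1, p₋₂=0, q₋₁=0, q₋₂=1):
  k=0: a=20, p=20, q=1
  k=1: a=3, p=61, q=3
  k=2: a=16, p=996, q=49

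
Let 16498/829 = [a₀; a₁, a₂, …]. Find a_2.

9

16498 = 19·829 + 747   →  a_0 = 19
829 = 1·747 + 82   →  a_1 = 1
747 = 9·82 + 9   →  a_2 = 9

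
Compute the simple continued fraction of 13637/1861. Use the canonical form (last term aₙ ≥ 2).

[7; 3, 19, 1, 2, 10]

13637 = 7·1861 + 610
1861 = 3·610 + 31
610 = 19·31 + 21
31 = 1·21 + 10
21 = 2·10 + 1
10 = 10·1 + 0  (stop)
So 13637/1861 = [7; 3, 19, 1, 2, 10].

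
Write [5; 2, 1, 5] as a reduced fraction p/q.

91/17

Using pₖ = aₖpₖ₋₁ + pₖ₋₂ and qₖ = aₖqₖ₋₁ + qₖ₋₂:
  k=0: a=5, p=5, q=1
  k=1: a=2, p=11, q=2
  k=2: a=1, p=16, q=3
  k=3: a=5, p=91, q=17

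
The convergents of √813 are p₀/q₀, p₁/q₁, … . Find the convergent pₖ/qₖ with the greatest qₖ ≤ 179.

√813 = [28; 1, 1, 18, 1, 1, 56, …] (period length 6).
Convergents:
  p_0/q_0 = 28/1
  p_1/q_1 = 29/1
  p_2/q_2 = 57/2
  p_3/q_3 = 1055/37
  p_4/q_4 = 1112/39
  p_5/q_5 = 2167/76
  p_6/q_6 = 122464/4295
q_5 = 76 ≤ 179 < 4295 = q_6, so the answer is 2167/76.

2167/76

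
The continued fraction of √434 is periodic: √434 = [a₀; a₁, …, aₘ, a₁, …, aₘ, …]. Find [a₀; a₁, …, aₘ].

[20; 1, 4, 1, 40]

a₀ = ⌊√434⌋ = 20.
With m₀=0, d₀=1 and mₖ₊₁ = dₖaₖ − mₖ, dₖ₊₁ = (n − mₖ₊₁²)/dₖ, aₖ₊₁ = ⌊(a₀+mₖ₊₁)/dₖ₊₁⌋:
  k=1: m=20, d=34, a=1
  k=2: m=14, d=7, a=4
  k=3: m=14, d=34, a=1
  k=4: m=20, d=1, a=40
d=1 and a=2a₀=40 at k=4, so the next step gives (m, d) = (20, 34) again — its k=1 value — and the period has length 4.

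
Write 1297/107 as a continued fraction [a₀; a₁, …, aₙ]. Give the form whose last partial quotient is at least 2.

1297 = 12·107 + 13
107 = 8·13 + 3
13 = 4·3 + 1
3 = 3·1 + 0  (stop)
So 1297/107 = [12; 8, 4, 3].

[12; 8, 4, 3]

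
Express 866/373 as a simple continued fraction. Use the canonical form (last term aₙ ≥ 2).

[2; 3, 9, 4, 3]

866 = 2·373 + 120
373 = 3·120 + 13
120 = 9·13 + 3
13 = 4·3 + 1
3 = 3·1 + 0  (stop)
So 866/373 = [2; 3, 9, 4, 3].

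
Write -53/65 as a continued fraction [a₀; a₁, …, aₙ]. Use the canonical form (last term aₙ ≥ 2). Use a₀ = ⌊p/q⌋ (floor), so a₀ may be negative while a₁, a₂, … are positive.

-53 = -1×65 + 12
65 = 5×12 + 5
12 = 2×5 + 2
5 = 2×2 + 1
2 = 2×1 + 0  (stop)
So -53/65 = [-1; 5, 2, 2, 2].

[-1; 5, 2, 2, 2]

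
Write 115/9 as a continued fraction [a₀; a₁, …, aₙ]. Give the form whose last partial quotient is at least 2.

115 = 12*9 + 7
9 = 1*7 + 2
7 = 3*2 + 1
2 = 2*1 + 0  (stop)
So 115/9 = [12; 1, 3, 2].

[12; 1, 3, 2]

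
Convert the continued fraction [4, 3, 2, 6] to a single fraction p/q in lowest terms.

Using pₖ = aₖpₖ₋₁ + pₖ₋₂ and qₖ = aₖqₖ₋₁ + qₖ₋₂:
  k=0: a=4, p=4, q=1
  k=1: a=3, p=13, q=3
  k=2: a=2, p=30, q=7
  k=3: a=6, p=193, q=45

193/45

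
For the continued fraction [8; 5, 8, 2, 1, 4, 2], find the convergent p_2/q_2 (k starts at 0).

Using pₖ = aₖpₖ₋₁ + pₖ₋₂, qₖ = aₖqₖ₋₁ + qₖ₋₂ (with p₋₁=1, p₋₂=0, q₋₁=0, q₋₂=1):
  k=0: a=8, p=8, q=1
  k=1: a=5, p=41, q=5
  k=2: a=8, p=336, q=41

336/41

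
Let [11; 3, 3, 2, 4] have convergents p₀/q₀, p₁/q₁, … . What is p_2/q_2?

113/10

Using pₖ = aₖpₖ₋₁ + pₖ₋₂, qₖ = aₖqₖ₋₁ + qₖ₋₂ (with p₋₁=1, p₋₂=0, q₋₁=0, q₋₂=1):
  k=0: a=11, p=11, q=1
  k=1: a=3, p=34, q=3
  k=2: a=3, p=113, q=10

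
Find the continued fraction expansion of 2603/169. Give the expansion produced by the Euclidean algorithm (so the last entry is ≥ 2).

[15; 2, 2, 16, 2]

2603 = 15×169 + 68
169 = 2×68 + 33
68 = 2×33 + 2
33 = 16×2 + 1
2 = 2×1 + 0  (stop)
So 2603/169 = [15; 2, 2, 16, 2].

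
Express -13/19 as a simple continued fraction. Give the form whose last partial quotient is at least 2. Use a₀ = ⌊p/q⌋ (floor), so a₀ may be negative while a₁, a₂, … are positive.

-13 = -1*19 + 6
19 = 3*6 + 1
6 = 6*1 + 0  (stop)
So -13/19 = [-1; 3, 6].

[-1; 3, 6]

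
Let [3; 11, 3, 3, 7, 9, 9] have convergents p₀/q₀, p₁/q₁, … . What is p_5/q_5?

23281/7538

Using pₖ = aₖpₖ₋₁ + pₖ₋₂, qₖ = aₖqₖ₋₁ + qₖ₋₂ (with p₋₁=1, p₋₂=0, q₋₁=0, q₋₂=1):
  k=0: a=3, p=3, q=1
  k=1: a=11, p=34, q=11
  k=2: a=3, p=105, q=34
  k=3: a=3, p=349, q=113
  k=4: a=7, p=2548, q=825
  k=5: a=9, p=23281, q=7538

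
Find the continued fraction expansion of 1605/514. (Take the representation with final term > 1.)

1605 = 3·514 + 63
514 = 8·63 + 10
63 = 6·10 + 3
10 = 3·3 + 1
3 = 3·1 + 0  (stop)
So 1605/514 = [3; 8, 6, 3, 3].

[3; 8, 6, 3, 3]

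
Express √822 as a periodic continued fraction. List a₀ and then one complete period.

a₀ = ⌊√822⌋ = 28.
With m₀=0, d₀=1 and mₖ₊₁ = dₖaₖ − mₖ, dₖ₊₁ = (n − mₖ₊₁²)/dₖ, aₖ₊₁ = ⌊(a₀+mₖ₊₁)/dₖ₊₁⌋:
  k=1: m=28, d=38, a=1
  k=2: m=10, d=19, a=2
  k=3: m=28, d=2, a=28
  k=4: m=28, d=19, a=2
  k=5: m=10, d=38, a=1
  k=6: m=28, d=1, a=56
d=1 and a=2a₀=56 at k=6, so the next step gives (m, d) = (28, 38) again — its k=1 value — and the period has length 6.

[28; 1, 2, 28, 2, 1, 56]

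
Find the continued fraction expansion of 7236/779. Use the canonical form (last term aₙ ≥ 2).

[9; 3, 2, 6, 8, 2]

7236 = 9*779 + 225
779 = 3*225 + 104
225 = 2*104 + 17
104 = 6*17 + 2
17 = 8*2 + 1
2 = 2*1 + 0  (stop)
So 7236/779 = [9; 3, 2, 6, 8, 2].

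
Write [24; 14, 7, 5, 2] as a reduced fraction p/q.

26887/1117

Using pₖ = aₖpₖ₋₁ + pₖ₋₂ and qₖ = aₖqₖ₋₁ + qₖ₋₂:
  k=0: a=24, p=24, q=1
  k=1: a=14, p=337, q=14
  k=2: a=7, p=2383, q=99
  k=3: a=5, p=12252, q=509
  k=4: a=2, p=26887, q=1117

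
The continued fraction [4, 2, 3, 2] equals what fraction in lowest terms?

Using pₖ = aₖpₖ₋₁ + pₖ₋₂ and qₖ = aₖqₖ₋₁ + qₖ₋₂:
  k=0: a=4, p=4, q=1
  k=1: a=2, p=9, q=2
  k=2: a=3, p=31, q=7
  k=3: a=2, p=71, q=16

71/16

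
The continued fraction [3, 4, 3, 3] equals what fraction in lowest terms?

Fold from the inside: start with 3/1.
  3 + 1/3 = 10/3
  4 + 3/10 = 43/10
  3 + 10/43 = 139/43

139/43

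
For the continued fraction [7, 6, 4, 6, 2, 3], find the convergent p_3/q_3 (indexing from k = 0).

1117/156

Using pₖ = aₖpₖ₋₁ + pₖ₋₂, qₖ = aₖqₖ₋₁ + qₖ₋₂ (with p₋₁=1, p₋₂=0, q₋₁=0, q₋₂=1):
  k=0: a=7, p=7, q=1
  k=1: a=6, p=43, q=6
  k=2: a=4, p=179, q=25
  k=3: a=6, p=1117, q=156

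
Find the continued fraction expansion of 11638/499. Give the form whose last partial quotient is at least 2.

11638 = 23·499 + 161
499 = 3·161 + 16
161 = 10·16 + 1
16 = 16·1 + 0  (stop)
So 11638/499 = [23; 3, 10, 16].

[23; 3, 10, 16]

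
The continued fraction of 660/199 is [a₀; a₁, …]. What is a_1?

3

660 = 3·199 + 63   →  a_0 = 3
199 = 3·63 + 10   →  a_1 = 3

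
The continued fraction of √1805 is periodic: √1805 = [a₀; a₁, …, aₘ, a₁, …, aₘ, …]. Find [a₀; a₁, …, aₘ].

a₀ = ⌊√1805⌋ = 42.
With m₀=0, d₀=1 and mₖ₊₁ = dₖaₖ − mₖ, dₖ₊₁ = (n − mₖ₊₁²)/dₖ, aₖ₊₁ = ⌊(a₀+mₖ₊₁)/dₖ₊₁⌋:
  k=1: m=42, d=41, a=2
  k=2: m=40, d=5, a=16
  k=3: m=40, d=41, a=2
  k=4: m=42, d=1, a=84
d=1 and a=2a₀=84 at k=4, so the next step gives (m, d) = (42, 41) again — its k=1 value — and the period has length 4.

[42; 2, 16, 2, 84]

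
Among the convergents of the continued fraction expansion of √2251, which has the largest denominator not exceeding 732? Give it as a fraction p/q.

√2251 = [47; 2, 4, 47, 4, 2, 94, …] (period length 6).
Convergents:
  p_0/q_0 = 47/1
  p_1/q_1 = 95/2
  p_2/q_2 = 427/9
  p_3/q_3 = 20164/425
  p_4/q_4 = 81083/1709
q_3 = 425 ≤ 732 < 1709 = q_4, so the answer is 20164/425.

20164/425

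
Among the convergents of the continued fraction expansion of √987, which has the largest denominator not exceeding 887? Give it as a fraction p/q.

√987 = [31; 2, 2, 2, 62, …] (period length 4).
Convergents:
  p_0/q_0 = 31/1
  p_1/q_1 = 63/2
  p_2/q_2 = 157/5
  p_3/q_3 = 377/12
  p_4/q_4 = 23531/749
  p_5/q_5 = 47439/1510
q_4 = 749 ≤ 887 < 1510 = q_5, so the answer is 23531/749.

23531/749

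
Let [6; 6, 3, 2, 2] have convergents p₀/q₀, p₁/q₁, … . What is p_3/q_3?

Using pₖ = aₖpₖ₋₁ + pₖ₋₂, qₖ = aₖqₖ₋₁ + qₖ₋₂ (with p₋₁=1, p₋₂=0, q₋₁=0, q₋₂=1):
  k=0: a=6, p=6, q=1
  k=1: a=6, p=37, q=6
  k=2: a=3, p=117, q=19
  k=3: a=2, p=271, q=44

271/44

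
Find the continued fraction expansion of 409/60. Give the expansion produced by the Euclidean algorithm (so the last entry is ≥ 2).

[6; 1, 4, 2, 5]

409 = 6·60 + 49
60 = 1·49 + 11
49 = 4·11 + 5
11 = 2·5 + 1
5 = 5·1 + 0  (stop)
So 409/60 = [6; 1, 4, 2, 5].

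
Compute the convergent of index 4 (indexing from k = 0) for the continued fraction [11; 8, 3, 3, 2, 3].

Using pₖ = aₖpₖ₋₁ + pₖ₋₂, qₖ = aₖqₖ₋₁ + qₖ₋₂ (with p₋₁=1, p₋₂=0, q₋₁=0, q₋₂=1):
  k=0: a=11, p=11, q=1
  k=1: a=8, p=89, q=8
  k=2: a=3, p=278, q=25
  k=3: a=3, p=923, q=83
  k=4: a=2, p=2124, q=191

2124/191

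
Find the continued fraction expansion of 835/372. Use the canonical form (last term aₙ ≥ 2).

835 = 2·372 + 91
372 = 4·91 + 8
91 = 11·8 + 3
8 = 2·3 + 2
3 = 1·2 + 1
2 = 2·1 + 0  (stop)
So 835/372 = [2; 4, 11, 2, 1, 2].

[2; 4, 11, 2, 1, 2]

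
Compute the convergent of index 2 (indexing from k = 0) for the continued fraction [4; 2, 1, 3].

13/3

Using pₖ = aₖpₖ₋₁ + pₖ₋₂, qₖ = aₖqₖ₋₁ + qₖ₋₂ (with p₋₁=1, p₋₂=0, q₋₁=0, q₋₂=1):
  k=0: a=4, p=4, q=1
  k=1: a=2, p=9, q=2
  k=2: a=1, p=13, q=3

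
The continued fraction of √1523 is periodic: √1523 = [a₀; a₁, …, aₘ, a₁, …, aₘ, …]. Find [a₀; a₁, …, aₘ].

a₀ = ⌊√1523⌋ = 39.

[39; 39, 78]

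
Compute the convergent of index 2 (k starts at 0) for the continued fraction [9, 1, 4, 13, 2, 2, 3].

49/5

Using pₖ = aₖpₖ₋₁ + pₖ₋₂, qₖ = aₖqₖ₋₁ + qₖ₋₂ (with p₋₁=1, p₋₂=0, q₋₁=0, q₋₂=1):
  k=0: a=9, p=9, q=1
  k=1: a=1, p=10, q=1
  k=2: a=4, p=49, q=5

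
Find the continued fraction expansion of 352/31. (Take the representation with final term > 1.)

[11; 2, 1, 4, 2]

352 = 11*31 + 11
31 = 2*11 + 9
11 = 1*9 + 2
9 = 4*2 + 1
2 = 2*1 + 0  (stop)
So 352/31 = [11; 2, 1, 4, 2].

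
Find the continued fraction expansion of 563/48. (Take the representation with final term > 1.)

[11; 1, 2, 1, 2, 4]

563 = 11·48 + 35
48 = 1·35 + 13
35 = 2·13 + 9
13 = 1·9 + 4
9 = 2·4 + 1
4 = 4·1 + 0  (stop)
So 563/48 = [11; 1, 2, 1, 2, 4].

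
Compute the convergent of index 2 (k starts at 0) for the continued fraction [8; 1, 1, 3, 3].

Using pₖ = aₖpₖ₋₁ + pₖ₋₂, qₖ = aₖqₖ₋₁ + qₖ₋₂ (with p₋₁=1, p₋₂=0, q₋₁=0, q₋₂=1):
  k=0: a=8, p=8, q=1
  k=1: a=1, p=9, q=1
  k=2: a=1, p=17, q=2

17/2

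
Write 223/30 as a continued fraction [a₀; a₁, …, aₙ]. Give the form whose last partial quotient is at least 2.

223 = 7×30 + 13
30 = 2×13 + 4
13 = 3×4 + 1
4 = 4×1 + 0  (stop)
So 223/30 = [7; 2, 3, 4].

[7; 2, 3, 4]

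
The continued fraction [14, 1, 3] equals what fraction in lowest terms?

Fold from the inside: start with 3/1.
  1 + 1/3 = 4/3
  14 + 3/4 = 59/4

59/4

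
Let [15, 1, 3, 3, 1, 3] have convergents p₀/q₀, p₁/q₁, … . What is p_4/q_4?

268/17

Using pₖ = aₖpₖ₋₁ + pₖ₋₂, qₖ = aₖqₖ₋₁ + qₖ₋₂ (with p₋₁=1, p₋₂=0, q₋₁=0, q₋₂=1):
  k=0: a=15, p=15, q=1
  k=1: a=1, p=16, q=1
  k=2: a=3, p=63, q=4
  k=3: a=3, p=205, q=13
  k=4: a=1, p=268, q=17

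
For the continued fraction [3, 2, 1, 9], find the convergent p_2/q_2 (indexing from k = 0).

10/3

Using pₖ = aₖpₖ₋₁ + pₖ₋₂, qₖ = aₖqₖ₋₁ + qₖ₋₂ (with p₋₁=1, p₋₂=0, q₋₁=0, q₋₂=1):
  k=0: a=3, p=3, q=1
  k=1: a=2, p=7, q=2
  k=2: a=1, p=10, q=3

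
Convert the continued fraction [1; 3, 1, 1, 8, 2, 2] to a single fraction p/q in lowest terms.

Using pₖ = aₖpₖ₋₁ + pₖ₋₂ and qₖ = aₖqₖ₋₁ + qₖ₋₂:
  k=0: a=1, p=1, q=1
  k=1: a=3, p=4, q=3
  k=2: a=1, p=5, q=4
  k=3: a=1, p=9, q=7
  k=4: a=8, p=77, q=60
  k=5: a=2, p=163, q=127
  k=6: a=2, p=403, q=314

403/314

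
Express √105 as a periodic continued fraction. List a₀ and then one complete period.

[10; 4, 20]

a₀ = ⌊√105⌋ = 10.
With m₀=0, d₀=1 and mₖ₊₁ = dₖaₖ − mₖ, dₖ₊₁ = (n − mₖ₊₁²)/dₖ, aₖ₊₁ = ⌊(a₀+mₖ₊₁)/dₖ₊₁⌋:
  k=1: m=10, d=5, a=4
  k=2: m=10, d=1, a=20
d=1 and a=2a₀=20 at k=2, so the next step gives (m, d) = (10, 5) again — its k=1 value — and the period has length 2.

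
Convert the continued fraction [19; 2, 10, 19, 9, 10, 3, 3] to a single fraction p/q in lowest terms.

Fold from the inside: start with 3/1.
  3 + 1/3 = 10/3
  10 + 3/10 = 103/10
  9 + 10/103 = 937/103
  19 + 103/937 = 17906/937
  10 + 937/17906 = 179997/17906
  2 + 17906/179997 = 377900/179997
  19 + 179997/377900 = 7360097/377900

7360097/377900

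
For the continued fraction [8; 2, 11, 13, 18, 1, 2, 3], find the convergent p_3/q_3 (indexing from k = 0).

2552/301

Using pₖ = aₖpₖ₋₁ + pₖ₋₂, qₖ = aₖqₖ₋₁ + qₖ₋₂ (with p₋₁=1, p₋₂=0, q₋₁=0, q₋₂=1):
  k=0: a=8, p=8, q=1
  k=1: a=2, p=17, q=2
  k=2: a=11, p=195, q=23
  k=3: a=13, p=2552, q=301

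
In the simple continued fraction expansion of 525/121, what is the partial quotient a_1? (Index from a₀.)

525 = 4·121 + 41   →  a_0 = 4
121 = 2·41 + 39   →  a_1 = 2

2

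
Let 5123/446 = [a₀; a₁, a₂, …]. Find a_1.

5123 = 11·446 + 217   →  a_0 = 11
446 = 2·217 + 12   →  a_1 = 2

2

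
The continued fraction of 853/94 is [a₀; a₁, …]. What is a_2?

853 = 9·94 + 7   →  a_0 = 9
94 = 13·7 + 3   →  a_1 = 13
7 = 2·3 + 1   →  a_2 = 2

2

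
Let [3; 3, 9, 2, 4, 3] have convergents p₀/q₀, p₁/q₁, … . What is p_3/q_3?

196/59

Using pₖ = aₖpₖ₋₁ + pₖ₋₂, qₖ = aₖqₖ₋₁ + qₖ₋₂ (with p₋₁=1, p₋₂=0, q₋₁=0, q₋₂=1):
  k=0: a=3, p=3, q=1
  k=1: a=3, p=10, q=3
  k=2: a=9, p=93, q=28
  k=3: a=2, p=196, q=59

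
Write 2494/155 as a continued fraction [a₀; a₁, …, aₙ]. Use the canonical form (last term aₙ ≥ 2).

[16; 11, 14]

2494 = 16·155 + 14
155 = 11·14 + 1
14 = 14·1 + 0  (stop)
So 2494/155 = [16; 11, 14].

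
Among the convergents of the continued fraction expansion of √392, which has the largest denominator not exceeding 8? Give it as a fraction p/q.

99/5

√392 = [19; 1, 3, 1, 38, …] (period length 4).
Convergents:
  p_0/q_0 = 19/1
  p_1/q_1 = 20/1
  p_2/q_2 = 79/4
  p_3/q_3 = 99/5
  p_4/q_4 = 3841/194
q_3 = 5 ≤ 8 < 194 = q_4, so the answer is 99/5.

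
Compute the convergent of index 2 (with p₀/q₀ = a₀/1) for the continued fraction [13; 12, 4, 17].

Using pₖ = aₖpₖ₋₁ + pₖ₋₂, qₖ = aₖqₖ₋₁ + qₖ₋₂ (with p₋₁=1, p₋₂=0, q₋₁=0, q₋₂=1):
  k=0: a=13, p=13, q=1
  k=1: a=12, p=157, q=12
  k=2: a=4, p=641, q=49

641/49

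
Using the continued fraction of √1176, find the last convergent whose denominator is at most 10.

240/7

√1176 = [34; 3, 2, 2, 2, 3, 68, …] (period length 6).
Convergents:
  p_0/q_0 = 34/1
  p_1/q_1 = 103/3
  p_2/q_2 = 240/7
  p_3/q_3 = 583/17
q_2 = 7 ≤ 10 < 17 = q_3, so the answer is 240/7.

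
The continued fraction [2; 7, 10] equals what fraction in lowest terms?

Using pₖ = aₖpₖ₋₁ + pₖ₋₂ and qₖ = aₖqₖ₋₁ + qₖ₋₂:
  k=0: a=2, p=2, q=1
  k=1: a=7, p=15, q=7
  k=2: a=10, p=152, q=71

152/71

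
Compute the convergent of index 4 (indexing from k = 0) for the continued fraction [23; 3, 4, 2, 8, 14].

Using pₖ = aₖpₖ₋₁ + pₖ₋₂, qₖ = aₖqₖ₋₁ + qₖ₋₂ (with p₋₁=1, p₋₂=0, q₋₁=0, q₋₂=1):
  k=0: a=23, p=23, q=1
  k=1: a=3, p=70, q=3
  k=2: a=4, p=303, q=13
  k=3: a=2, p=676, q=29
  k=4: a=8, p=5711, q=245

5711/245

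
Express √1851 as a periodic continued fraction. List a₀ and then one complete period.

[43; 43, 86]

a₀ = ⌊√1851⌋ = 43.
With m₀=0, d₀=1 and mₖ₊₁ = dₖaₖ − mₖ, dₖ₊₁ = (n − mₖ₊₁²)/dₖ, aₖ₊₁ = ⌊(a₀+mₖ₊₁)/dₖ₊₁⌋:
  k=1: m=43, d=2, a=43
  k=2: m=43, d=1, a=86
d=1 and a=2a₀=86 at k=2, so the next step gives (m, d) = (43, 2) again — its k=1 value — and the period has length 2.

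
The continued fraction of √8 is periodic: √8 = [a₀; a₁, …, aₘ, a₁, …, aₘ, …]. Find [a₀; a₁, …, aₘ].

[2; 1, 4]

a₀ = ⌊√8⌋ = 2.
With m₀=0, d₀=1 and mₖ₊₁ = dₖaₖ − mₖ, dₖ₊₁ = (n − mₖ₊₁²)/dₖ, aₖ₊₁ = ⌊(a₀+mₖ₊₁)/dₖ₊₁⌋:
  k=1: m=2, d=4, a=1
  k=2: m=2, d=1, a=4
d=1 and a=2a₀=4 at k=2, so the next step gives (m, d) = (2, 4) again — its k=1 value — and the period has length 2.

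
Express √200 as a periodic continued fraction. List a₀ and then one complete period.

[14; 7, 28]

a₀ = ⌊√200⌋ = 14.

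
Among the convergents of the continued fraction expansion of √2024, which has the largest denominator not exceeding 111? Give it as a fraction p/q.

√2024 = [44; 1, 88, …] (period length 2).
Convergents:
  p_0/q_0 = 44/1
  p_1/q_1 = 45/1
  p_2/q_2 = 4004/89
  p_3/q_3 = 4049/90
  p_4/q_4 = 360316/8009
q_3 = 90 ≤ 111 < 8009 = q_4, so the answer is 4049/90.

4049/90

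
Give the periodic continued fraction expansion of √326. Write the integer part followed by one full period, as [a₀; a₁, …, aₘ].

[18; 18, 36]

a₀ = ⌊√326⌋ = 18.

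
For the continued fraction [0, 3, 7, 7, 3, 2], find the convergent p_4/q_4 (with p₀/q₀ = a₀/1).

157/493

Using pₖ = aₖpₖ₋₁ + pₖ₋₂, qₖ = aₖqₖ₋₁ + qₖ₋₂ (with p₋₁=1, p₋₂=0, q₋₁=0, q₋₂=1):
  k=0: a=0, p=0, q=1
  k=1: a=3, p=1, q=3
  k=2: a=7, p=7, q=22
  k=3: a=7, p=50, q=157
  k=4: a=3, p=157, q=493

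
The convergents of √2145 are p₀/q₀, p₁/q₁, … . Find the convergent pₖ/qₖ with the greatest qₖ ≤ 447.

√2145 = [46; 3, 5, 2, 5, 3, 92, …] (period length 6).
Convergents:
  p_0/q_0 = 46/1
  p_1/q_1 = 139/3
  p_2/q_2 = 741/16
  p_3/q_3 = 1621/35
  p_4/q_4 = 8846/191
  p_5/q_5 = 28159/608
q_4 = 191 ≤ 447 < 608 = q_5, so the answer is 8846/191.

8846/191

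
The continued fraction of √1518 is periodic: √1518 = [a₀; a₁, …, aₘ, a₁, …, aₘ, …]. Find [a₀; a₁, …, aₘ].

a₀ = ⌊√1518⌋ = 38.
With m₀=0, d₀=1 and mₖ₊₁ = dₖaₖ − mₖ, dₖ₊₁ = (n − mₖ₊₁²)/dₖ, aₖ₊₁ = ⌊(a₀+mₖ₊₁)/dₖ₊₁⌋:
  k=1: m=38, d=74, a=1
  k=2: m=36, d=3, a=24
  k=3: m=36, d=74, a=1
  k=4: m=38, d=1, a=76
d=1 and a=2a₀=76 at k=4, so the next step gives (m, d) = (38, 74) again — its k=1 value — and the period has length 4.

[38; 1, 24, 1, 76]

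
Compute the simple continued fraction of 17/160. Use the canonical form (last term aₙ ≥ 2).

[0; 9, 2, 2, 3]

17 = 0*160 + 17
160 = 9*17 + 7
17 = 2*7 + 3
7 = 2*3 + 1
3 = 3*1 + 0  (stop)
So 17/160 = [0; 9, 2, 2, 3].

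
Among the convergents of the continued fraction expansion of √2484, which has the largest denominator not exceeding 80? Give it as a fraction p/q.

√2484 = [49; 1, 5, 4, 5, 1, 98, …] (period length 6).
Convergents:
  p_0/q_0 = 49/1
  p_1/q_1 = 50/1
  p_2/q_2 = 299/6
  p_3/q_3 = 1246/25
  p_4/q_4 = 6529/131
q_3 = 25 ≤ 80 < 131 = q_4, so the answer is 1246/25.

1246/25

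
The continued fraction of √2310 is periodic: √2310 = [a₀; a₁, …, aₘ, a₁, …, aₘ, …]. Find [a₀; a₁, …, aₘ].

[48; 16, 96]

a₀ = ⌊√2310⌋ = 48.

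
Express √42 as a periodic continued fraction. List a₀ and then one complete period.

a₀ = ⌊√42⌋ = 6.
With m₀=0, d₀=1 and mₖ₊₁ = dₖaₖ − mₖ, dₖ₊₁ = (n − mₖ₊₁²)/dₖ, aₖ₊₁ = ⌊(a₀+mₖ₊₁)/dₖ₊₁⌋:
  k=1: m=6, d=6, a=2
  k=2: m=6, d=1, a=12
d=1 and a=2a₀=12 at k=2, so the next step gives (m, d) = (6, 6) again — its k=1 value — and the period has length 2.

[6; 2, 12]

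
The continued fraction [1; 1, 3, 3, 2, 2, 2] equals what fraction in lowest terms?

311/176

Using pₖ = aₖpₖ₋₁ + pₖ₋₂ and qₖ = aₖqₖ₋₁ + qₖ₋₂:
  k=0: a=1, p=1, q=1
  k=1: a=1, p=2, q=1
  k=2: a=3, p=7, q=4
  k=3: a=3, p=23, q=13
  k=4: a=2, p=53, q=30
  k=5: a=2, p=129, q=73
  k=6: a=2, p=311, q=176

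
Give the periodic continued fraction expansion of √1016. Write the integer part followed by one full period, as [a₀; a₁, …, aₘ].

[31; 1, 6, 1, 62]

a₀ = ⌊√1016⌋ = 31.
With m₀=0, d₀=1 and mₖ₊₁ = dₖaₖ − mₖ, dₖ₊₁ = (n − mₖ₊₁²)/dₖ, aₖ₊₁ = ⌊(a₀+mₖ₊₁)/dₖ₊₁⌋:
  k=1: m=31, d=55, a=1
  k=2: m=24, d=8, a=6
  k=3: m=24, d=55, a=1
  k=4: m=31, d=1, a=62
d=1 and a=2a₀=62 at k=4, so the next step gives (m, d) = (31, 55) again — its k=1 value — and the period has length 4.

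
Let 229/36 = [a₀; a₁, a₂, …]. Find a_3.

3

229 = 6·36 + 13   →  a_0 = 6
36 = 2·13 + 10   →  a_1 = 2
13 = 1·10 + 3   →  a_2 = 1
10 = 3·3 + 1   →  a_3 = 3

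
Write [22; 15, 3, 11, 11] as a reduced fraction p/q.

Fold from the inside: start with 11/1.
  11 + 1/11 = 122/11
  3 + 11/122 = 377/122
  15 + 122/377 = 5777/377
  22 + 377/5777 = 127471/5777

127471/5777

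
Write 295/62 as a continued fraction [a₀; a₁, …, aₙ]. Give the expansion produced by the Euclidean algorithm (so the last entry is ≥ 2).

[4; 1, 3, 7, 2]

295 = 4×62 + 47
62 = 1×47 + 15
47 = 3×15 + 2
15 = 7×2 + 1
2 = 2×1 + 0  (stop)
So 295/62 = [4; 1, 3, 7, 2].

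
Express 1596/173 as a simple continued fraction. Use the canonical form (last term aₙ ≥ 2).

1596 = 9·173 + 39
173 = 4·39 + 17
39 = 2·17 + 5
17 = 3·5 + 2
5 = 2·2 + 1
2 = 2·1 + 0  (stop)
So 1596/173 = [9; 4, 2, 3, 2, 2].

[9; 4, 2, 3, 2, 2]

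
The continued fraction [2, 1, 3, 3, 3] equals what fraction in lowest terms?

Using pₖ = aₖpₖ₋₁ + pₖ₋₂ and qₖ = aₖqₖ₋₁ + qₖ₋₂:
  k=0: a=2, p=2, q=1
  k=1: a=1, p=3, q=1
  k=2: a=3, p=11, q=4
  k=3: a=3, p=36, q=13
  k=4: a=3, p=119, q=43

119/43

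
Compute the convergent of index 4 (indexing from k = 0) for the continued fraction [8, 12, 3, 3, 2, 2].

2287/283

Using pₖ = aₖpₖ₋₁ + pₖ₋₂, qₖ = aₖqₖ₋₁ + qₖ₋₂ (with p₋₁=1, p₋₂=0, q₋₁=0, q₋₂=1):
  k=0: a=8, p=8, q=1
  k=1: a=12, p=97, q=12
  k=2: a=3, p=299, q=37
  k=3: a=3, p=994, q=123
  k=4: a=2, p=2287, q=283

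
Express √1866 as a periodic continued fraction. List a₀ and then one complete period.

a₀ = ⌊√1866⌋ = 43.
With m₀=0, d₀=1 and mₖ₊₁ = dₖaₖ − mₖ, dₖ₊₁ = (n − mₖ₊₁²)/dₖ, aₖ₊₁ = ⌊(a₀+mₖ₊₁)/dₖ₊₁⌋:
  k=1: m=43, d=17, a=5
  k=2: m=42, d=6, a=14
  k=3: m=42, d=17, a=5
  k=4: m=43, d=1, a=86
d=1 and a=2a₀=86 at k=4, so the next step gives (m, d) = (43, 17) again — its k=1 value — and the period has length 4.

[43; 5, 14, 5, 86]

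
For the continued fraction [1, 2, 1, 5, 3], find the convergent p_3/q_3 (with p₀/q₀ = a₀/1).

23/17

Using pₖ = aₖpₖ₋₁ + pₖ₋₂, qₖ = aₖqₖ₋₁ + qₖ₋₂ (with p₋₁=1, p₋₂=0, q₋₁=0, q₋₂=1):
  k=0: a=1, p=1, q=1
  k=1: a=2, p=3, q=2
  k=2: a=1, p=4, q=3
  k=3: a=5, p=23, q=17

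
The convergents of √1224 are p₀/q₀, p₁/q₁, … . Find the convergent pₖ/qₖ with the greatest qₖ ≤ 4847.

√1224 = [34; 1, 68, …] (period length 2).
Convergents:
  p_0/q_0 = 34/1
  p_1/q_1 = 35/1
  p_2/q_2 = 2414/69
  p_3/q_3 = 2449/70
  p_4/q_4 = 168946/4829
  p_5/q_5 = 171395/4899
q_4 = 4829 ≤ 4847 < 4899 = q_5, so the answer is 168946/4829.

168946/4829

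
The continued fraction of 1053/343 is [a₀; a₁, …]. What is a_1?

14

1053 = 3·343 + 24   →  a_0 = 3
343 = 14·24 + 7   →  a_1 = 14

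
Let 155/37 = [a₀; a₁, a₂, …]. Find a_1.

155 = 4·37 + 7   →  a_0 = 4
37 = 5·7 + 2   →  a_1 = 5

5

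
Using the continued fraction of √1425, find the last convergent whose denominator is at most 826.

√1425 = [37; 1, 2, 1, 74, …] (period length 4).
Convergents:
  p_0/q_0 = 37/1
  p_1/q_1 = 38/1
  p_2/q_2 = 113/3
  p_3/q_3 = 151/4
  p_4/q_4 = 11287/299
  p_5/q_5 = 11438/303
  p_6/q_6 = 34163/905
q_5 = 303 ≤ 826 < 905 = q_6, so the answer is 11438/303.

11438/303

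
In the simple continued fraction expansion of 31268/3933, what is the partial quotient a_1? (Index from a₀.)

31268 = 7·3933 + 3737   →  a_0 = 7
3933 = 1·3737 + 196   →  a_1 = 1

1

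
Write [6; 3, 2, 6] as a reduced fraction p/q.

283/45

Using pₖ = aₖpₖ₋₁ + pₖ₋₂ and qₖ = aₖqₖ₋₁ + qₖ₋₂:
  k=0: a=6, p=6, q=1
  k=1: a=3, p=19, q=3
  k=2: a=2, p=44, q=7
  k=3: a=6, p=283, q=45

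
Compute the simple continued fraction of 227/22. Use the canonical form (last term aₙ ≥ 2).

227 = 10·22 + 7
22 = 3·7 + 1
7 = 7·1 + 0  (stop)
So 227/22 = [10; 3, 7].

[10; 3, 7]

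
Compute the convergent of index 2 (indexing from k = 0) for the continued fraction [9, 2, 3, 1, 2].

Using pₖ = aₖpₖ₋₁ + pₖ₋₂, qₖ = aₖqₖ₋₁ + qₖ₋₂ (with p₋₁=1, p₋₂=0, q₋₁=0, q₋₂=1):
  k=0: a=9, p=9, q=1
  k=1: a=2, p=19, q=2
  k=2: a=3, p=66, q=7

66/7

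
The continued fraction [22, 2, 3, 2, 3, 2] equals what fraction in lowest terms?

Fold from the inside: start with 2/1.
  3 + 1/2 = 7/2
  2 + 2/7 = 16/7
  3 + 7/16 = 55/16
  2 + 16/55 = 126/55
  22 + 55/126 = 2827/126

2827/126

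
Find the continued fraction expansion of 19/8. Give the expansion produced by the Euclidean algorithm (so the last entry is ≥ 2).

[2; 2, 1, 2]

19 = 2·8 + 3
8 = 2·3 + 2
3 = 1·2 + 1
2 = 2·1 + 0  (stop)
So 19/8 = [2; 2, 1, 2].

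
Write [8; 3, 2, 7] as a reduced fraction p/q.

Fold from the inside: start with 7/1.
  2 + 1/7 = 15/7
  3 + 7/15 = 52/15
  8 + 15/52 = 431/52

431/52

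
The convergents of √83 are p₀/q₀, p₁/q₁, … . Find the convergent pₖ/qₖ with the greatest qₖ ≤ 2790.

13447/1476

√83 = [9; 9, 18, …] (period length 2).
Convergents:
  p_0/q_0 = 9/1
  p_1/q_1 = 82/9
  p_2/q_2 = 1485/163
  p_3/q_3 = 13447/1476
  p_4/q_4 = 243531/26731
q_3 = 1476 ≤ 2790 < 26731 = q_4, so the answer is 13447/1476.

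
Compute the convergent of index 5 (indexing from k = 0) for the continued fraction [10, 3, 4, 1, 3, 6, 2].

Using pₖ = aₖpₖ₋₁ + pₖ₋₂, qₖ = aₖqₖ₋₁ + qₖ₋₂ (with p₋₁=1, p₋₂=0, q₋₁=0, q₋₂=1):
  k=0: a=10, p=10, q=1
  k=1: a=3, p=31, q=3
  k=2: a=4, p=134, q=13
  k=3: a=1, p=165, q=16
  k=4: a=3, p=629, q=61
  k=5: a=6, p=3939, q=382

3939/382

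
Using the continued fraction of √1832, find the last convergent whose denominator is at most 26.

214/5

√1832 = [42; 1, 4, 21, 4, 1, 84, …] (period length 6).
Convergents:
  p_0/q_0 = 42/1
  p_1/q_1 = 43/1
  p_2/q_2 = 214/5
  p_3/q_3 = 4537/106
q_2 = 5 ≤ 26 < 106 = q_3, so the answer is 214/5.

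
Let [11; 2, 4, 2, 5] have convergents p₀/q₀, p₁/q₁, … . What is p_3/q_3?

Using pₖ = aₖpₖ₋₁ + pₖ₋₂, qₖ = aₖqₖ₋₁ + qₖ₋₂ (with p₋₁=1, p₋₂=0, q₋₁=0, q₋₂=1):
  k=0: a=11, p=11, q=1
  k=1: a=2, p=23, q=2
  k=2: a=4, p=103, q=9
  k=3: a=2, p=229, q=20

229/20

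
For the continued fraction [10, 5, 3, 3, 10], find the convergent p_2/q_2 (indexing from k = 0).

163/16

Using pₖ = aₖpₖ₋₁ + pₖ₋₂, qₖ = aₖqₖ₋₁ + qₖ₋₂ (with p₋₁=1, p₋₂=0, q₋₁=0, q₋₂=1):
  k=0: a=10, p=10, q=1
  k=1: a=5, p=51, q=5
  k=2: a=3, p=163, q=16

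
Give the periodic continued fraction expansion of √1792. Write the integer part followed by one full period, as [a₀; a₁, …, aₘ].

a₀ = ⌊√1792⌋ = 42.

[42; 3, 84]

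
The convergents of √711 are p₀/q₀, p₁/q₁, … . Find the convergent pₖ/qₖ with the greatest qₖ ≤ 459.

√711 = [26; 1, 1, 1, 52, …] (period length 4).
Convergents:
  p_0/q_0 = 26/1
  p_1/q_1 = 27/1
  p_2/q_2 = 53/2
  p_3/q_3 = 80/3
  p_4/q_4 = 4213/158
  p_5/q_5 = 4293/161
  p_6/q_6 = 8506/319
  p_7/q_7 = 12799/480
q_6 = 319 ≤ 459 < 480 = q_7, so the answer is 8506/319.

8506/319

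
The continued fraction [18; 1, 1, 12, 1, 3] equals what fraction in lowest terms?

Fold from the inside: start with 3/1.
  1 + 1/3 = 4/3
  12 + 3/4 = 51/4
  1 + 4/51 = 55/51
  1 + 51/55 = 106/55
  18 + 55/106 = 1963/106

1963/106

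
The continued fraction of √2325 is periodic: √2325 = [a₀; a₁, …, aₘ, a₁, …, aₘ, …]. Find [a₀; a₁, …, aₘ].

[48; 4, 1, 1, 2, 1, 1, 4, 96]

a₀ = ⌊√2325⌋ = 48.
With m₀=0, d₀=1 and mₖ₊₁ = dₖaₖ − mₖ, dₖ₊₁ = (n − mₖ₊₁²)/dₖ, aₖ₊₁ = ⌊(a₀+mₖ₊₁)/dₖ₊₁⌋:
  k=1: m=48, d=21, a=4
  k=2: m=36, d=49, a=1
  k=3: m=13, d=44, a=1
  k=4: m=31, d=31, a=2
  k=5: m=31, d=44, a=1
  k=6: m=13, d=49, a=1
  k=7: m=36, d=21, a=4
  k=8: m=48, d=1, a=96
d=1 and a=2a₀=96 at k=8, so the next step gives (m, d) = (48, 21) again — its k=1 value — and the period has length 8.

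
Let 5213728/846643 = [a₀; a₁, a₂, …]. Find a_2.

3

5213728 = 6·846643 + 133870   →  a_0 = 6
846643 = 6·133870 + 43423   →  a_1 = 6
133870 = 3·43423 + 3601   →  a_2 = 3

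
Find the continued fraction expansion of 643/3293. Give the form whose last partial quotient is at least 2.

[0; 5, 8, 4, 9, 2]

643 = 0×3293 + 643
3293 = 5×643 + 78
643 = 8×78 + 19
78 = 4×19 + 2
19 = 9×2 + 1
2 = 2×1 + 0  (stop)
So 643/3293 = [0; 5, 8, 4, 9, 2].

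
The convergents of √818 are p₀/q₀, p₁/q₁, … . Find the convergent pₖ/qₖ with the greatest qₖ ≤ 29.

√818 = [28; 1, 1, 1, 1, 56, …] (period length 5).
Convergents:
  p_0/q_0 = 28/1
  p_1/q_1 = 29/1
  p_2/q_2 = 57/2
  p_3/q_3 = 86/3
  p_4/q_4 = 143/5
  p_5/q_5 = 8094/283
q_4 = 5 ≤ 29 < 283 = q_5, so the answer is 143/5.

143/5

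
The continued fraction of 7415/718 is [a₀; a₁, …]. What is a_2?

18

7415 = 10·718 + 235   →  a_0 = 10
718 = 3·235 + 13   →  a_1 = 3
235 = 18·13 + 1   →  a_2 = 18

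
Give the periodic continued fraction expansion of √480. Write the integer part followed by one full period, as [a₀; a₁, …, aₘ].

[21; 1, 9, 1, 42]

a₀ = ⌊√480⌋ = 21.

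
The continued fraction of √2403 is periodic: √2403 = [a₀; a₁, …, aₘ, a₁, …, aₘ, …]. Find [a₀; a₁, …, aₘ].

a₀ = ⌊√2403⌋ = 49.

[49; 49, 98]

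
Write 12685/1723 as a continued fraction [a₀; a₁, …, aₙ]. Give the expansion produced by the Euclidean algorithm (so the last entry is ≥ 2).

[7; 2, 1, 3, 5, 3, 9]

12685 = 7×1723 + 624
1723 = 2×624 + 475
624 = 1×475 + 149
475 = 3×149 + 28
149 = 5×28 + 9
28 = 3×9 + 1
9 = 9×1 + 0  (stop)
So 12685/1723 = [7; 2, 1, 3, 5, 3, 9].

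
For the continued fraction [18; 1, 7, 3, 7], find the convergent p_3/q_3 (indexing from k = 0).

472/25

Using pₖ = aₖpₖ₋₁ + pₖ₋₂, qₖ = aₖqₖ₋₁ + qₖ₋₂ (with p₋₁=1, p₋₂=0, q₋₁=0, q₋₂=1):
  k=0: a=18, p=18, q=1
  k=1: a=1, p=19, q=1
  k=2: a=7, p=151, q=8
  k=3: a=3, p=472, q=25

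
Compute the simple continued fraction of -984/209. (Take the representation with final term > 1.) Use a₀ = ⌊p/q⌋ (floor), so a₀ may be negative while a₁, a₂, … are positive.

-984 = -5*209 + 61
209 = 3*61 + 26
61 = 2*26 + 9
26 = 2*9 + 8
9 = 1*8 + 1
8 = 8*1 + 0  (stop)
So -984/209 = [-5; 3, 2, 2, 1, 8].

[-5; 3, 2, 2, 1, 8]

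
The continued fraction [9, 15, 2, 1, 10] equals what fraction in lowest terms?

Fold from the inside: start with 10/1.
  1 + 1/10 = 11/10
  2 + 10/11 = 32/11
  15 + 11/32 = 491/32
  9 + 32/491 = 4451/491

4451/491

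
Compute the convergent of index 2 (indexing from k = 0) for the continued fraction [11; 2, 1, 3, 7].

34/3

Using pₖ = aₖpₖ₋₁ + pₖ₋₂, qₖ = aₖqₖ₋₁ + qₖ₋₂ (with p₋₁=1, p₋₂=0, q₋₁=0, q₋₂=1):
  k=0: a=11, p=11, q=1
  k=1: a=2, p=23, q=2
  k=2: a=1, p=34, q=3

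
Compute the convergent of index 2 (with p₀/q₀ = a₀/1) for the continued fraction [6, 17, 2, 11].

Using pₖ = aₖpₖ₋₁ + pₖ₋₂, qₖ = aₖqₖ₋₁ + qₖ₋₂ (with p₋₁=1, p₋₂=0, q₋₁=0, q₋₂=1):
  k=0: a=6, p=6, q=1
  k=1: a=17, p=103, q=17
  k=2: a=2, p=212, q=35

212/35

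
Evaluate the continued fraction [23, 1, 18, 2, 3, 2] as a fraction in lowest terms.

Fold from the inside: start with 2/1.
  3 + 1/2 = 7/2
  2 + 2/7 = 16/7
  18 + 7/16 = 295/16
  1 + 16/295 = 311/295
  23 + 295/311 = 7448/311

7448/311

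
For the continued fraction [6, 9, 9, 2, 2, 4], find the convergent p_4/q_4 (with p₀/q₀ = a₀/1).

Using pₖ = aₖpₖ₋₁ + pₖ₋₂, qₖ = aₖqₖ₋₁ + qₖ₋₂ (with p₋₁=1, p₋₂=0, q₋₁=0, q₋₂=1):
  k=0: a=6, p=6, q=1
  k=1: a=9, p=55, q=9
  k=2: a=9, p=501, q=82
  k=3: a=2, p=1057, q=173
  k=4: a=2, p=2615, q=428

2615/428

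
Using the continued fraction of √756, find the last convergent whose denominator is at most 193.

√756 = [27; 2, 54, …] (period length 2).
Convergents:
  p_0/q_0 = 27/1
  p_1/q_1 = 55/2
  p_2/q_2 = 2997/109
  p_3/q_3 = 6049/220
q_2 = 109 ≤ 193 < 220 = q_3, so the answer is 2997/109.

2997/109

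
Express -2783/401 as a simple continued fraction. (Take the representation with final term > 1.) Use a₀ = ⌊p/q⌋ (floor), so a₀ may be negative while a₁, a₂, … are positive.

-2783 = -7·401 + 24
401 = 16·24 + 17
24 = 1·17 + 7
17 = 2·7 + 3
7 = 2·3 + 1
3 = 3·1 + 0  (stop)
So -2783/401 = [-7; 16, 1, 2, 2, 3].

[-7; 16, 1, 2, 2, 3]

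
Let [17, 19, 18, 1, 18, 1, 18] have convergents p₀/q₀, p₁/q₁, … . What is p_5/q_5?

Using pₖ = aₖpₖ₋₁ + pₖ₋₂, qₖ = aₖqₖ₋₁ + qₖ₋₂ (with p₋₁=1, p₋₂=0, q₋₁=0, q₋₂=1):
  k=0: a=17, p=17, q=1
  k=1: a=19, p=324, q=19
  k=2: a=18, p=5849, q=343
  k=3: a=1, p=6173, q=362
  k=4: a=18, p=116963, q=6859
  k=5: a=1, p=123136, q=7221

123136/7221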